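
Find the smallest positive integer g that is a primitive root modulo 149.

φ(149) = 149 − 1 = 148 = 2^2 · 37.
g is a primitive root iff g^(148/q) ≢ 1 (mod 149) for each prime q ∈ {2, 37}.
g = 2: 2^74 ≡ 148; 2^4 ≡ 16 — none is 1, so 2 is a primitive root.
The smallest primitive root modulo 149 is 2.

2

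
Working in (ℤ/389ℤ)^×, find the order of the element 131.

388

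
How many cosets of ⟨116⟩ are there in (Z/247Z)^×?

ord(116) | φ(247) = φ(13·19) = (13−1)·(19−1) = 12·18 = 216 = 2^3 · 3^3.
Divisors of 216: 1, 2, 3, 4, 6, 8, 9, 12, 18, 24, 27, 36, 54, 72, 108, 216.
Check 116^d mod 247 for each divisor in increasing order:
116^1 ≡ 116 (mod 247)
116^2 ≡ 118 (mod 247)
116^3 ≡ 103 (mod 247)
116^4 ≡ 92 (mod 247)
116^6 ≡ 235 (mod 247)
116^8 ≡ 66 (mod 247)
116^9 ≡ 246 (mod 247)
116^12 ≡ 144 (mod 247)
116^18 ≡ 1 (mod 247) ✓
The order of 116 is 18, so the subgroup it generates has 18 elements.
Index = |(Z/247Z)^×| / |⟨116⟩| = 216 / 18 = 12.

12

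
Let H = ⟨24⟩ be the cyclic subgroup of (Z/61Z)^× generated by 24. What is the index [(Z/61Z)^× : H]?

By Lagrange's theorem, ord_61(24) divides φ(61) = 61 − 1 = 60 = 2^2 · 3 · 5.
Divisors of 60: 1, 2, 3, 4, 5, 6, 10, 12, 15, 20, 30, 60.
Check 24^d mod 61 for each divisor in increasing order:
24^1 ≡ 24 (mod 61)
24^2 ≡ 27 (mod 61)
24^3 ≡ 38 (mod 61)
24^4 ≡ 58 (mod 61)
24^5 ≡ 50 (mod 61)
24^6 ≡ 41 (mod 61)
24^10 ≡ 60 (mod 61)
24^12 ≡ 34 (mod 61)
24^15 ≡ 11 (mod 61)
24^20 ≡ 1 (mod 61) ✓
The order of 24 is 20, so the subgroup it generates has 20 elements.
Index = |(Z/61Z)^×| / |⟨24⟩| = 60 / 20 = 3.

3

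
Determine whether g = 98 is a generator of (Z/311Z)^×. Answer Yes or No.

φ(311) = 311 − 1 = 310 = 2 · 5 · 31.
Test 98^(310/q) mod 311 for each prime factor q of 310:
98^155 ≡ 1 (mod 311)  [q = 2: ≡ 1 ✗]
98^62 ≡ 52 (mod 311)  [q = 5: ≢ 1 ✓]
98^10 ≡ 24 (mod 311)  [q = 31: ≢ 1 ✓]
The check at q = 2 fails, so 98 generates a proper subgroup.

No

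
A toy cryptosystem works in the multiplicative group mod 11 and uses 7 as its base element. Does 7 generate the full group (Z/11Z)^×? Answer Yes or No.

Yes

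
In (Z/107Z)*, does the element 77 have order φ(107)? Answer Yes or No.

φ(107) = 107 − 1 = 106 = 2 · 53.
It suffices to check that the order of 77 is not a proper divisor of 106: compute 77^(106/q) for q ∈ {2, 53}.
77^53 ≡ 106 (mod 107)  [q = 2: ≢ 1 ✓]
77^2 ≡ 44 (mod 107)  [q = 53: ≢ 1 ✓]
All checks pass, so 77 has order 106 and is a primitive root modulo 107.

Yes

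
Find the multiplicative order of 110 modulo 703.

18

Since 110 ∈ (Z/703Z)^×, its order divides φ(703) = φ(19·37) = (19−1)·(37−1) = 18·36 = 648 = 2^3 · 3^4.
Divisors of 648: 1, 2, 3, 4, 6, 8, 9, 12, 18, 24, 27, 36, 54, 72, 81, 108, 162, 216, 324, 648.
Check 110^d mod 703 for each divisor in increasing order:
110^1 ≡ 110
110^2 ≡ 149
110^3 ≡ 221
110^4 ≡ 408
110^6 ≡ 334
110^8 ≡ 556
110^9 ≡ 702
110^12 ≡ 482
110^18 ≡ 1
The smallest such exponent is 18, so the order of 110 is 18.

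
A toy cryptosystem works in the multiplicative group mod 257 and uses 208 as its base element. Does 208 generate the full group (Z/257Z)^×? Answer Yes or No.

No

φ(257) = 257 − 1 = 256 = 2^8.
Test 208^(256/q) mod 257 for each prime factor q of 256:
208^128 ≡ 1 (mod 257)  [q = 2: ≡ 1 ✗]
The check at q = 2 fails, so 208 generates a proper subgroup.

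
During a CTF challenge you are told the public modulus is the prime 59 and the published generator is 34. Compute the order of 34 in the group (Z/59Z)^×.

58

By Lagrange's theorem, ord_59(34) divides φ(59) = 59 − 1 = 58 = 2 · 29.
Divisors of 58: 1, 2, 29, 58.
Test each divisor d:
34^1 ≡ 34 (mod 59)
34^2 ≡ 35 (mod 59)
34^29 ≡ 58 (mod 59)
34^58 ≡ 1 (mod 59) ✓
The smallest such exponent is 58, so the order of 34 is 58.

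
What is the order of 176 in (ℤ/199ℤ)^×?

By Lagrange's theorem, ord_199(176) divides φ(199) = 199 − 1 = 198 = 2 · 3^2 · 11.
Divisors of 198: 1, 2, 3, 6, 9, 11, 18, 22, 33, 66, 99, 198.
Compute 176^d (mod 199) for the divisors d until we hit 1:
176^1 ≡ 176 (mod 199)
176^2 ≡ 131 (mod 199)
176^3 ≡ 171 (mod 199)
176^6 ≡ 187 (mod 199)
176^9 ≡ 137 (mod 199)
176^11 ≡ 37 (mod 199)
176^18 ≡ 63 (mod 199)
176^22 ≡ 175 (mod 199)
176^33 ≡ 107 (mod 199)
176^66 ≡ 106 (mod 199)
176^99 ≡ 198 (mod 199)
176^198 ≡ 1 (mod 199) ✓
Hence ord(176) = 198.

198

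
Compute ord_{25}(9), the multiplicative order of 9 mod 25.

Since 9 ∈ (Z/25Z)^×, its order divides φ(25) = φ(5^2) = 5·(5−1) = 20 = 2^2 · 5.
Divisors of 20: 1, 2, 4, 5, 10, 20.
Test each divisor d:
9^1 ≡ 9 (mod 25)
9^2 ≡ 6 (mod 25)
9^4 ≡ 11 (mod 25)
9^5 ≡ 24 (mod 25)
9^10 ≡ 1 (mod 25) ✓
Hence ord(9) = 10.

10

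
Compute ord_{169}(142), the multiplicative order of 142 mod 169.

The order of 142 must divide φ(169) = φ(13^2) = 13·(13−1) = 156 = 2^2 · 3 · 13.
Divisors of 156: 1, 2, 3, 4, 6, 12, 13, 26, 39, 52, 78, 156.
Test each divisor d:
142^1 ≡ 142 (mod 169)
142^2 ≡ 53 (mod 169)
142^3 ≡ 90 (mod 169)
142^4 ≡ 105 (mod 169)
142^6 ≡ 157 (mod 169)
142^12 ≡ 144 (mod 169)
142^13 ≡ 168 (mod 169)
142^26 ≡ 1 (mod 169) ✓
Therefore the multiplicative order of 142 modulo 169 is 26.

26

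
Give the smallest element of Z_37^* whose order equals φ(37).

φ(37) = 37 − 1 = 36 = 2^2 · 3^2.
Test candidates g = 2, 3, … against the prime factors q ∈ {2, 3} of φ(37): g is a generator iff g^(36/q) ≢ 1 for every such q.
g = 2: 2^18 ≡ 36; 2^12 ≡ 26 — none is 1, so 2 is a primitive root.
The smallest primitive root modulo 37 is 2.

2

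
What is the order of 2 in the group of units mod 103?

51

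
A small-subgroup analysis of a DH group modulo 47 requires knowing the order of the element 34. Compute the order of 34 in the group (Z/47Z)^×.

23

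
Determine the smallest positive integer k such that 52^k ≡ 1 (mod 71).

Since 52 ∈ (Z/71Z)^×, its order divides φ(71) = 71 − 1 = 70 = 2 · 5 · 7.
Divisors of 70: 1, 2, 5, 7, 10, 14, 35, 70.
Test each divisor d:
52^1 ≡ 52 (mod 71)
52^2 ≡ 6 (mod 71)
52^5 ≡ 26 (mod 71)
52^7 ≡ 14 (mod 71)
52^10 ≡ 37 (mod 71)
52^14 ≡ 54 (mod 71)
52^35 ≡ 70 (mod 71)
52^70 ≡ 1 (mod 71) ✓
Therefore the multiplicative order of 52 modulo 71 is 70.

70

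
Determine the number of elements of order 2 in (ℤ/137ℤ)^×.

φ(137) = 137 − 1 = 136 = 2^3 · 17.
Since (Z/137Z)^× is cyclic of order 136, the number of elements of order d is φ(d) when d | 136 and 0 otherwise.
2 | 136, and φ(2) = 2 − 1 = 1.

1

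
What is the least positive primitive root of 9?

φ(9) = φ(3^2) = 3·(3−1) = 6 = 2 · 3.
Test candidates g = 2, 3, … against the prime factors q ∈ {2, 3} of φ(9): g is a generator iff g^(6/q) ≢ 1 for every such q.
g = 2: 2^3 ≡ 8; 2^2 ≡ 4 — none is 1, so 2 is a primitive root.
The smallest primitive root modulo 9 is 2.

2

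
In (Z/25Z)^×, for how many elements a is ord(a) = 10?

φ(25) = φ(5^2) = 5·(5−1) = 20 = 2^2 · 5.
(Z/25Z)^× is cyclic (|G| = 20); a cyclic group of order m has exactly φ(d) elements of each order d | m, and none otherwise.
10 = 2 · 5 divides 20, and φ(10) = 4.

4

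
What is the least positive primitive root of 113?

3

φ(113) = 113 − 1 = 112 = 2^4 · 7.
Test candidates g = 2, 3, … against the prime factors q ∈ {2, 7} of φ(113): g is a generator iff g^(112/q) ≢ 1 for every such q.
g = 2: 2^56 ≡ 1 — hits 1, so not a primitive root.
g = 3: 3^56 ≡ 112; 3^16 ≡ 49 — none is 1, so 3 is a primitive root.
The smallest primitive root modulo 113 is 3.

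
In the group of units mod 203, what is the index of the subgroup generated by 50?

ord(50) | φ(203) = φ(7·29) = (7−1)·(29−1) = 6·28 = 168 = 2^3 · 3 · 7.
Divisors of 168: 1, 2, 3, 4, 6, 7, 8, 12, 14, 21, 24, 28, 42, 56, 84, 168.
Check 50^d mod 203 for each divisor in increasing order:
50^1 ≡ 50 (mod 203)
50^2 ≡ 64 (mod 203)
50^3 ≡ 155 (mod 203)
50^4 ≡ 36 (mod 203)
50^6 ≡ 71 (mod 203)
50^7 ≡ 99 (mod 203)
50^8 ≡ 78 (mod 203)
50^12 ≡ 169 (mod 203)
50^14 ≡ 57 (mod 203)
50^21 ≡ 162 (mod 203)
50^24 ≡ 141 (mod 203)
50^28 ≡ 1 (mod 203) ✓
The order of 50 is 28, so the subgroup it generates has 28 elements.
The index is φ(203) / ord(50) = 168 / 28 = 6.

6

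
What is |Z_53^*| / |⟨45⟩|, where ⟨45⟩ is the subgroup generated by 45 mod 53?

1

Since 45 ∈ (Z/53Z)^×, its order divides φ(53) = 53 − 1 = 52 = 2^2 · 13.
Divisors of 52: 1, 2, 4, 13, 26, 52.
Check 45^d mod 53 for each divisor in increasing order:
45^1 ≡ 45 (mod 53)
45^2 ≡ 11 (mod 53)
45^4 ≡ 15 (mod 53)
45^13 ≡ 30 (mod 53)
45^26 ≡ 52 (mod 53)
45^52 ≡ 1 (mod 53) ✓
Thus |⟨45⟩| = ord(45) = 52.
The index is φ(53) / ord(45) = 52 / 52 = 1.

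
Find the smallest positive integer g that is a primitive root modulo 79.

3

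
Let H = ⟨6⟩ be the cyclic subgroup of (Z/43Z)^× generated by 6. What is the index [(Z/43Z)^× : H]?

14

ord(6) | φ(43) = 43 − 1 = 42 = 2 · 3 · 7.
Divisors of 42: 1, 2, 3, 6, 7, 14, 21, 42.
Compute 6^d (mod 43) for the divisors d until we hit 1:
6^1 ≡ 6 (mod 43)
6^2 ≡ 36 (mod 43)
6^3 ≡ 1 (mod 43) ✓
So ord_43(6) = 3, hence |⟨6⟩| = 3.
The index is φ(43) / ord(6) = 42 / 3 = 14.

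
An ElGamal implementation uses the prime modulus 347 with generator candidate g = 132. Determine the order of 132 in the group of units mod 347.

173

The order of 132 must divide φ(347) = 347 − 1 = 346 = 2 · 173.
Divisors of 346: 1, 2, 173, 346.
Evaluate successive powers at the divisors of 346:
132^1 ≡ 132
132^2 ≡ 74
132^173 ≡ 1
The smallest such exponent is 173, so the order of 132 is 173.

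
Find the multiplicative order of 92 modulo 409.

68

By Lagrange's theorem, ord_409(92) divides φ(409) = 409 − 1 = 408 = 2^3 · 3 · 17.
Divisors of 408: 1, 2, 3, 4, 6, 8, 12, 17, 24, 34, 51, 68, 102, 136, 204, 408.
Evaluate successive powers at the divisors of 408:
92^1 ≡ 92
92^2 ≡ 284
92^3 ≡ 361
92^4 ≡ 83
92^6 ≡ 259
92^8 ≡ 345
92^12 ≡ 5
92^17 ≡ 143
92^24 ≡ 25
92^34 ≡ 408
92^51 ≡ 266
92^68 ≡ 1
Hence ord(92) = 68.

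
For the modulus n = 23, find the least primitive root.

5

φ(23) = 23 − 1 = 22 = 2 · 11.
Test candidates g = 2, 3, … against the prime factors q ∈ {2, 11} of φ(23): g is a generator iff g^(22/q) ≢ 1 for every such q.
g = 2: 2^11 ≡ 1 — hits 1, so not a primitive root.
g = 3: 3^11 ≡ 1 — hits 1, so not a primitive root.
g = 4: 4^11 ≡ 1 — hits 1, so not a primitive root.
g = 5: 5^11 ≡ 22; 5^2 ≡ 2 — none is 1, so 5 is a primitive root.
So 5 is the smallest generator of (Z/23Z)^×.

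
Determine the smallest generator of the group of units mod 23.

5

φ(23) = 23 − 1 = 22 = 2 · 11.
Test candidates g = 2, 3, … against the prime factors q ∈ {2, 11} of φ(23): g is a generator iff g^(22/q) ≢ 1 for every such q.
g = 2: 2^11 ≡ 1 — hits 1, so not a primitive root.
g = 3: 3^11 ≡ 1 — hits 1, so not a primitive root.
g = 4: 4^11 ≡ 1 — hits 1, so not a primitive root.
g = 5: 5^11 ≡ 22; 5^2 ≡ 2 — none is 1, so 5 is a primitive root.
The smallest primitive root modulo 23 is 5.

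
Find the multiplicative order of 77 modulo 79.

ord(77) | φ(79) = 79 − 1 = 78 = 2 · 3 · 13.
Divisors of 78: 1, 2, 3, 6, 13, 26, 39, 78.
Compute 77^d (mod 79) for the divisors d until we hit 1:
77^1 ≡ 77 (mod 79)
77^2 ≡ 4 (mod 79)
77^3 ≡ 71 (mod 79)
77^6 ≡ 64 (mod 79)
77^13 ≡ 24 (mod 79)
77^26 ≡ 23 (mod 79)
77^39 ≡ 78 (mod 79)
77^78 ≡ 1 (mod 79) ✓
Therefore the multiplicative order of 77 modulo 79 is 78.

78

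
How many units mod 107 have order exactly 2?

φ(107) = 107 − 1 = 106 = 2 · 53.
Since (Z/107Z)^× is cyclic of order 106, the number of elements of order d is φ(d) when d | 106 and 0 otherwise.
2 | 106, and φ(2) = 2 − 1 = 1.

1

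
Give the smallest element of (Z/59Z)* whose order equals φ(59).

φ(59) = 59 − 1 = 58 = 2 · 29.
g is a primitive root iff g^(58/q) ≢ 1 (mod 59) for each prime q ∈ {2, 29}.
g = 2: 2^29 ≡ 58; 2^2 ≡ 4 — none is 1, so 2 is a primitive root.
The smallest primitive root modulo 59 is 2.

2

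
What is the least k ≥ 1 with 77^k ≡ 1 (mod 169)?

26

By Lagrange's theorem, ord_169(77) divides φ(169) = φ(13^2) = 13·(13−1) = 156 = 2^2 · 3 · 13.
Divisors of 156: 1, 2, 3, 4, 6, 12, 13, 26, 39, 52, 78, 156.
Test each divisor d:
77^1 ≡ 77 (mod 169)
77^2 ≡ 14 (mod 169)
77^3 ≡ 64 (mod 169)
77^4 ≡ 27 (mod 169)
77^6 ≡ 40 (mod 169)
77^12 ≡ 79 (mod 169)
77^13 ≡ 168 (mod 169)
77^26 ≡ 1 (mod 169) ✓
The smallest such exponent is 26, so the order of 77 is 26.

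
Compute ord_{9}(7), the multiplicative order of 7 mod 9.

By Lagrange's theorem, ord_9(7) divides φ(9) = φ(3^2) = 3·(3−1) = 6 = 2 · 3.
Divisors of 6: 1, 2, 3, 6.
Evaluate successive powers at the divisors of 6:
7^1 ≡ 7 (mod 9)
7^2 ≡ 4 (mod 9)
7^3 ≡ 1 (mod 9) ✓
Therefore the multiplicative order of 7 modulo 9 is 3.

3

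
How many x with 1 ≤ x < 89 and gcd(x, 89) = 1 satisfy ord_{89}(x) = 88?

φ(89) = 89 − 1 = 88 = 2^3 · 11.
(Z/89Z)^× is cyclic (|G| = 88); a cyclic group of order m has exactly φ(d) elements of each order d | m, and none otherwise.
88 = 2^3 · 11 divides 88, and φ(88) = 40.

40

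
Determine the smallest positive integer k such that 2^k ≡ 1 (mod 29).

Since 2 ∈ (Z/29Z)^×, its order divides φ(29) = 29 − 1 = 28 = 2^2 · 7.
Divisors of 28: 1, 2, 4, 7, 14, 28.
Compute 2^d (mod 29) for the divisors d until we hit 1:
2^1 ≡ 2 (mod 29)
2^2 ≡ 4 (mod 29)
2^4 ≡ 16 (mod 29)
2^7 ≡ 12 (mod 29)
2^14 ≡ 28 (mod 29)
2^28 ≡ 1 (mod 29) ✓
Hence ord(2) = 28.

28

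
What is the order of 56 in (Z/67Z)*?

33

Since 56 ∈ (Z/67Z)^×, its order divides φ(67) = 67 − 1 = 66 = 2 · 3 · 11.
Divisors of 66: 1, 2, 3, 6, 11, 22, 33, 66.
Check 56^d mod 67 for each divisor in increasing order:
56^1 ≡ 56 (mod 67)
56^2 ≡ 54 (mod 67)
56^3 ≡ 9 (mod 67)
56^6 ≡ 14 (mod 67)
56^11 ≡ 37 (mod 67)
56^22 ≡ 29 (mod 67)
56^33 ≡ 1 (mod 67) ✓
The smallest such exponent is 33, so the order of 56 is 33.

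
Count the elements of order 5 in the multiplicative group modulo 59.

φ(59) = 59 − 1 = 58 = 2 · 29.
(Z/59Z)^× is cyclic (|G| = 58); a cyclic group of order m has exactly φ(d) elements of each order d | m, and none otherwise.
Here 58 is not a multiple of 5, so there are no elements of order 5.

0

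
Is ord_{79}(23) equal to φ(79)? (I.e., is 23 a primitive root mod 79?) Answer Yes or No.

No

φ(79) = 79 − 1 = 78 = 2 · 3 · 13.
An element g generates (Z/79Z)^× iff g^(78/q) ≢ 1 (mod 79) for each prime q ∈ {2, 3, 13}.
23^39 ≡ 1 (mod 79)  [q = 2: ≡ 1 ✗]
23^26 ≡ 55 (mod 79)  [q = 3: ≢ 1 ✓]
23^6 ≡ 1 (mod 79)  [q = 13: ≡ 1 ✗]
The check at q = 2 fails, so 23 generates a proper subgroup.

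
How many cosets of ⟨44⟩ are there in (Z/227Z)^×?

Since 44 ∈ (Z/227Z)^×, its order divides φ(227) = 227 − 1 = 226 = 2 · 113.
Divisors of 226: 1, 2, 113, 226.
Evaluate successive powers at the divisors of 226:
44^1 ≡ 44 (mod 227)
44^2 ≡ 120 (mod 227)
44^113 ≡ 1 (mod 227) ✓
The order of 44 is 113, so the subgroup it generates has 113 elements.
The index is φ(227) / ord(44) = 226 / 113 = 2.

2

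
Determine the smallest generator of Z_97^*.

φ(97) = 97 − 1 = 96 = 2^5 · 3.
Test candidates g = 2, 3, … against the prime factors q ∈ {2, 3} of φ(97): g is a generator iff g^(96/q) ≢ 1 for every such q.
g = 2: 2^48 ≡ 1 — hits 1, so not a primitive root.
g = 3: 3^48 ≡ 1 — hits 1, so not a primitive root.
g = 4: 4^48 ≡ 1 — hits 1, so not a primitive root.
g = 5: 5^48 ≡ 96; 5^32 ≡ 35 — none is 1, so 5 is a primitive root.
The smallest primitive root modulo 97 is 5.

5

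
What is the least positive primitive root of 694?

φ(694) = φ(2)·φ(347) = 1·346 = 346 = 2 · 173.
g is a primitive root iff g^(346/q) ≢ 1 (mod 694) for each prime q ∈ {2, 173}.
g = 2: gcd(2, 694) = 2 > 1, not a unit — skip.
g = 3: 3^173 ≡ 1 — hits 1, so not a primitive root.
g = 4: gcd(4, 694) = 2 > 1, not a unit — skip.
g = 5: 5^173 ≡ 693; 5^2 ≡ 25 — none is 1, so 5 is a primitive root.
So 5 is the smallest generator of (Z/694Z)^×.

5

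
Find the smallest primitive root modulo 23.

5

φ(23) = 23 − 1 = 22 = 2 · 11.
Test candidates g = 2, 3, … against the prime factors q ∈ {2, 11} of φ(23): g is a generator iff g^(22/q) ≢ 1 for every such q.
g = 2: 2^11 ≡ 1 — hits 1, so not a primitive root.
g = 3: 3^11 ≡ 1 — hits 1, so not a primitive root.
g = 4: 4^11 ≡ 1 — hits 1, so not a primitive root.
g = 5: 5^11 ≡ 22; 5^2 ≡ 2 — none is 1, so 5 is a primitive root.
Hence the least primitive root of 23 is 5.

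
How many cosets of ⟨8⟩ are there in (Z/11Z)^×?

1

Since 8 ∈ (Z/11Z)^×, its order divides φ(11) = 11 − 1 = 10 = 2 · 5.
Divisors of 10: 1, 2, 5, 10.
Test each divisor d:
8^1 ≡ 8 (mod 11)
8^2 ≡ 9 (mod 11)
8^5 ≡ 10 (mod 11)
8^10 ≡ 1 (mod 11) ✓
So ord_11(8) = 10, hence |⟨8⟩| = 10.
The index is φ(11) / ord(8) = 10 / 10 = 1.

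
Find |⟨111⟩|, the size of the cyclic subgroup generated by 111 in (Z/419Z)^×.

By Lagrange's theorem, ord_419(111) divides φ(419) = 419 − 1 = 418 = 2 · 11 · 19.
Divisors of 418: 1, 2, 11, 19, 22, 38, 209, 418.
Check 111^d mod 419 for each divisor in increasing order:
111^1 ≡ 111 (mod 419)
111^2 ≡ 170 (mod 419)
111^11 ≡ 139 (mod 419)
111^19 ≡ 59 (mod 419)
111^22 ≡ 47 (mod 419)
111^38 ≡ 129 (mod 419)
111^209 ≡ 1 (mod 419) ✓
So ord_419(111) = 209.

209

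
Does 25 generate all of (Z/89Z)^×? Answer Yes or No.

No

φ(89) = 89 − 1 = 88 = 2^3 · 11.
It suffices to check that the order of 25 is not a proper divisor of 88: compute 25^(88/q) for q ∈ {2, 11}.
25^44 ≡ 1 (mod 89)  [q = 2: ≡ 1 ✗]
25^8 ≡ 16 (mod 89)  [q = 11: ≢ 1 ✓]
25^44 ≡ 1 shows ord(25) | 44, strictly less than φ(89); not a primitive root.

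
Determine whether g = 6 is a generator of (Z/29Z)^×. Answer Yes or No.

φ(29) = 29 − 1 = 28 = 2^2 · 7.
It suffices to check that the order of 6 is not a proper divisor of 28: compute 6^(28/q) for q ∈ {2, 7}.
6^14 ≡ 1 (mod 29)  [q = 2: ≡ 1 ✗]
6^4 ≡ 20 (mod 29)  [q = 7: ≢ 1 ✓]
6^14 ≡ 1 shows ord(6) | 14, strictly less than φ(29); not a primitive root.

No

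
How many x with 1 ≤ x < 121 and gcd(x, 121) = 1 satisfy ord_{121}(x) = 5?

φ(121) = φ(11^2) = 11·(11−1) = 110 = 2 · 5 · 11.
Since (Z/121Z)^× is cyclic of order 110, the number of elements of order d is φ(d) when d | 110 and 0 otherwise.
5 | 110, and φ(5) = 5 − 1 = 4.

4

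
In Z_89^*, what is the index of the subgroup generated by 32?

Since 32 ∈ (Z/89Z)^×, its order divides φ(89) = 89 − 1 = 88 = 2^3 · 11.
Divisors of 88: 1, 2, 4, 8, 11, 22, 44, 88.
Check 32^d mod 89 for each divisor in increasing order:
32^1 ≡ 32 (mod 89)
32^2 ≡ 45 (mod 89)
32^4 ≡ 67 (mod 89)
32^8 ≡ 39 (mod 89)
32^11 ≡ 1 (mod 89) ✓
Thus |⟨32⟩| = ord(32) = 11.
Index = |(Z/89Z)^×| / |⟨32⟩| = 88 / 11 = 8.

8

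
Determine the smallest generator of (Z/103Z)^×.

5

φ(103) = 103 − 1 = 102 = 2 · 3 · 17.
g is a primitive root iff g^(102/q) ≢ 1 (mod 103) for each prime q ∈ {2, 3, 17}.
g = 2: 2^51 ≡ 1 — hits 1, so not a primitive root.
g = 3: 3^51 ≡ 102; 3^34 ≡ 1 — hits 1, so not a primitive root.
g = 4: 4^51 ≡ 1 — hits 1, so not a primitive root.
g = 5: 5^51 ≡ 102; 5^34 ≡ 56; 5^6 ≡ 72 — none is 1, so 5 is a primitive root.
Hence the least primitive root of 103 is 5.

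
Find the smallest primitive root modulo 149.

2

φ(149) = 149 − 1 = 148 = 2^2 · 37.
g is a primitive root iff g^(148/q) ≢ 1 (mod 149) for each prime q ∈ {2, 37}.
g = 2: 2^74 ≡ 148; 2^4 ≡ 16 — none is 1, so 2 is a primitive root.
The smallest primitive root modulo 149 is 2.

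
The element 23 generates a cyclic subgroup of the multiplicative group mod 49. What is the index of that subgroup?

2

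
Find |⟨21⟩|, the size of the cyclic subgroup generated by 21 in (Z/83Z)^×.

41

ord(21) | φ(83) = 83 − 1 = 82 = 2 · 41.
Divisors of 82: 1, 2, 41, 82.
Test each divisor d:
21^1 ≡ 21 (mod 83)
21^2 ≡ 26 (mod 83)
21^41 ≡ 1 (mod 83) ✓
The smallest such exponent is 41, so the order of 21 is 41.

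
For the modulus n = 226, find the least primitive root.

φ(226) = φ(2)·φ(113) = 1·112 = 112 = 2^4 · 7.
g is a primitive root iff g^(112/q) ≢ 1 (mod 226) for each prime q ∈ {2, 7}.
g = 2: gcd(2, 226) = 2 > 1, not a unit — skip.
g = 3: 3^56 ≡ 225; 3^16 ≡ 49 — none is 1, so 3 is a primitive root.
Hence the least primitive root of 226 is 3.

3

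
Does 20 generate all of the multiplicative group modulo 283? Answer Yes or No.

Yes

φ(283) = 283 − 1 = 282 = 2 · 3 · 47.
An element g generates (Z/283Z)^× iff g^(282/q) ≢ 1 (mod 283) for each prime q ∈ {2, 3, 47}.
20^141 ≡ 282 (mod 283)  [q = 2: ≢ 1 ✓]
20^94 ≡ 44 (mod 283)  [q = 3: ≢ 1 ✓]
20^6 ≡ 116 (mod 283)  [q = 47: ≢ 1 ✓]
All checks pass, so 20 has order 282 and is a primitive root modulo 283.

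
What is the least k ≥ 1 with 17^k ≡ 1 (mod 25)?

By Lagrange's theorem, ord_25(17) divides φ(25) = φ(5^2) = 5·(5−1) = 20 = 2^2 · 5.
Divisors of 20: 1, 2, 4, 5, 10, 20.
Test each divisor d:
17^1 ≡ 17 (mod 25)
17^2 ≡ 14 (mod 25)
17^4 ≡ 21 (mod 25)
17^5 ≡ 7 (mod 25)
17^10 ≡ 24 (mod 25)
17^20 ≡ 1 (mod 25) ✓
Hence ord(17) = 20.

20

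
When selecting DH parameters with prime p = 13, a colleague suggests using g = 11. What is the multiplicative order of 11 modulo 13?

ord(11) | φ(13) = 13 − 1 = 12 = 2^2 · 3.
Divisors of 12: 1, 2, 3, 4, 6, 12.
Compute 11^d (mod 13) for the divisors d until we hit 1:
11^1 ≡ 11 (mod 13)
11^2 ≡ 4 (mod 13)
11^3 ≡ 5 (mod 13)
11^4 ≡ 3 (mod 13)
11^6 ≡ 12 (mod 13)
11^12 ≡ 1 (mod 13) ✓
Hence ord(11) = 12.

12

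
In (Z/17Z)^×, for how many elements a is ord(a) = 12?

φ(17) = 17 − 1 = 16 = 2^4.
In a cyclic group of order 16, there are φ(d) elements of order d for each divisor d of 16, and zero for non-divisors.
12 does not divide 16, so no element of (Z/17Z)^× has order 12.

0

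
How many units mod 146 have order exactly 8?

φ(146) = φ(2)·φ(73) = 1·72 = 72 = 2^3 · 3^2.
Since (Z/146Z)^× is cyclic of order 72, the number of elements of order d is φ(d) when d | 72 and 0 otherwise.
8 = 2^3 divides 72, and φ(8) = 4.

4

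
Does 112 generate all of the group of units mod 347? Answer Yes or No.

Yes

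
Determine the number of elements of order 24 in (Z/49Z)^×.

0

φ(49) = φ(7^2) = 7·(7−1) = 42 = 2 · 3 · 7.
(Z/49Z)^× is cyclic (|G| = 42); a cyclic group of order m has exactly φ(d) elements of each order d | m, and none otherwise.
24 does not divide 42, so no element of (Z/49Z)^× has order 24.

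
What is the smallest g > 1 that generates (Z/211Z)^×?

2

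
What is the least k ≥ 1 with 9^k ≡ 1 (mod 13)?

3

The order of 9 must divide φ(13) = 13 − 1 = 12 = 2^2 · 3.
Divisors of 12: 1, 2, 3, 4, 6, 12.
Check 9^d mod 13 for each divisor in increasing order:
9^1 ≡ 9
9^2 ≡ 3
9^3 ≡ 1
Therefore the multiplicative order of 9 modulo 13 is 3.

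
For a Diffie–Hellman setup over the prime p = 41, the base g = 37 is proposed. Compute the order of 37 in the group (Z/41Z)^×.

By Lagrange's theorem, ord_41(37) divides φ(41) = 41 − 1 = 40 = 2^3 · 5.
Divisors of 40: 1, 2, 4, 5, 8, 10, 20, 40.
Test each divisor d:
37^1 ≡ 37
37^2 ≡ 16
37^4 ≡ 10
37^5 ≡ 1
Hence ord(37) = 5.

5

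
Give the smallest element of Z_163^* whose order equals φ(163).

2

φ(163) = 163 − 1 = 162 = 2 · 3^4.
g is a primitive root iff g^(162/q) ≢ 1 (mod 163) for each prime q ∈ {2, 3}.
g = 2: 2^81 ≡ 162; 2^54 ≡ 104 — none is 1, so 2 is a primitive root.
So 2 is the smallest generator of (Z/163Z)^×.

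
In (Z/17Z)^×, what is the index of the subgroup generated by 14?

The order of 14 must divide φ(17) = 17 − 1 = 16 = 2^4.
Divisors of 16: 1, 2, 4, 8, 16.
Check 14^d mod 17 for each divisor in increasing order:
14^1 ≡ 14
14^2 ≡ 9
14^4 ≡ 13
14^8 ≡ 16
14^16 ≡ 1
Thus |⟨14⟩| = ord(14) = 16.
Index = |(Z/17Z)^×| / |⟨14⟩| = 16 / 16 = 1.

1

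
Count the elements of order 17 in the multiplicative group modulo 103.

16

φ(103) = 103 − 1 = 102 = 2 · 3 · 17.
Since (Z/103Z)^× is cyclic of order 102, the number of elements of order d is φ(d) when d | 102 and 0 otherwise.
17 | 102, and φ(17) = 17 − 1 = 16.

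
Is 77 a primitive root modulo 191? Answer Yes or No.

φ(191) = 191 − 1 = 190 = 2 · 5 · 19.
It suffices to check that the order of 77 is not a proper divisor of 190: compute 77^(190/q) for q ∈ {2, 5, 19}.
77^95 ≡ 1 (mod 191)  [q = 2: ≡ 1 ✗]
77^38 ≡ 39 (mod 191)  [q = 5: ≢ 1 ✓]
77^10 ≡ 107 (mod 191)  [q = 19: ≢ 1 ✓]
The check at q = 2 fails, so 77 generates a proper subgroup.

No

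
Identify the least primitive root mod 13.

2

φ(13) = 13 − 1 = 12 = 2^2 · 3.
g is a primitive root iff g^(12/q) ≢ 1 (mod 13) for each prime q ∈ {2, 3}.
g = 2: 2^6 ≡ 12; 2^4 ≡ 3 — none is 1, so 2 is a primitive root.
Hence the least primitive root of 13 is 2.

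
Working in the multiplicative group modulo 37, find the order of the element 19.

36

Since 19 ∈ (Z/37Z)^×, its order divides φ(37) = 37 − 1 = 36 = 2^2 · 3^2.
Divisors of 36: 1, 2, 3, 4, 6, 9, 12, 18, 36.
Evaluate successive powers at the divisors of 36:
19^1 ≡ 19 (mod 37)
19^2 ≡ 28 (mod 37)
19^3 ≡ 14 (mod 37)
19^4 ≡ 7 (mod 37)
19^6 ≡ 11 (mod 37)
19^9 ≡ 6 (mod 37)
19^12 ≡ 10 (mod 37)
19^18 ≡ 36 (mod 37)
19^36 ≡ 1 (mod 37) ✓
Hence ord(19) = 36.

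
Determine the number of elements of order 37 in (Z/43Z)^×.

0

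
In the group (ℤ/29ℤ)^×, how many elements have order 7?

6

φ(29) = 29 − 1 = 28 = 2^2 · 7.
In a cyclic group of order 28, there are φ(d) elements of order d for each divisor d of 28, and zero for non-divisors.
7 | 28, and φ(7) = 7 − 1 = 6.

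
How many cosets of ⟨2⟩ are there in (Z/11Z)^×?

The order of 2 must divide φ(11) = 11 − 1 = 10 = 2 · 5.
Divisors of 10: 1, 2, 5, 10.
Check 2^d mod 11 for each divisor in increasing order:
2^1 ≡ 2
2^2 ≡ 4
2^5 ≡ 10
2^10 ≡ 1
So ord_11(2) = 10, hence |⟨2⟩| = 10.
Index = |(Z/11Z)^×| / |⟨2⟩| = 10 / 10 = 1.

1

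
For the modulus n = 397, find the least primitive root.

φ(397) = 397 − 1 = 396 = 2^2 · 3^2 · 11.
Test candidates g = 2, 3, … against the prime factors q ∈ {2, 3, 11} of φ(397): g is a generator iff g^(396/q) ≢ 1 for every such q.
g = 2: 2^198 ≡ 396; 2^132 ≡ 1 — hits 1, so not a primitive root.
g = 3: 3^198 ≡ 1 — hits 1, so not a primitive root.
g = 4: 4^198 ≡ 1 — hits 1, so not a primitive root.
g = 5: 5^198 ≡ 396; 5^132 ≡ 362; 5^36 ≡ 290 — none is 1, so 5 is a primitive root.
Hence the least primitive root of 397 is 5.

5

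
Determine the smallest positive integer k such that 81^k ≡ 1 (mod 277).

By Lagrange's theorem, ord_277(81) divides φ(277) = 277 − 1 = 276 = 2^2 · 3 · 23.
Divisors of 276: 1, 2, 3, 4, 6, 12, 23, 46, 69, 92, 138, 276.
Evaluate successive powers at the divisors of 276:
81^1 ≡ 81 (mod 277)
81^2 ≡ 190 (mod 277)
81^3 ≡ 155 (mod 277)
81^4 ≡ 90 (mod 277)
81^6 ≡ 203 (mod 277)
81^12 ≡ 213 (mod 277)
81^23 ≡ 160 (mod 277)
81^46 ≡ 116 (mod 277)
81^69 ≡ 1 (mod 277) ✓
The smallest such exponent is 69, so the order of 81 is 69.

69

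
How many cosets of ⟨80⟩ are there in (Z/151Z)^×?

2

Since 80 ∈ (Z/151Z)^×, its order divides φ(151) = 151 − 1 = 150 = 2 · 3 · 5^2.
Divisors of 150: 1, 2, 3, 5, 6, 10, 15, 25, 30, 50, 75, 150.
Check 80^d mod 151 for each divisor in increasing order:
80^1 ≡ 80 (mod 151)
80^2 ≡ 58 (mod 151)
80^3 ≡ 110 (mod 151)
80^5 ≡ 38 (mod 151)
80^6 ≡ 20 (mod 151)
80^10 ≡ 85 (mod 151)
80^15 ≡ 59 (mod 151)
80^25 ≡ 32 (mod 151)
80^30 ≡ 8 (mod 151)
80^50 ≡ 118 (mod 151)
80^75 ≡ 1 (mod 151) ✓
The order of 80 is 75, so the subgroup it generates has 75 elements.
The index is φ(151) / ord(80) = 150 / 75 = 2.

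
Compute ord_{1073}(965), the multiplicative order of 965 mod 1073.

252

By Lagrange's theorem, ord_1073(965) divides φ(1073) = φ(29·37) = (29−1)·(37−1) = 28·36 = 1008 = 2^4 · 3^2 · 7.
Divisors of 1008: 1, 2, 3, 4, 6, 7, 8, 9, 12, 14, 16, 18, 21, 24, 28, 36, 42, 48, 56, 63, 72, 84, 112, 126, 144, 168, 252, 336, 504, 1008.
Test each divisor d:
965^1 ≡ 965
965^2 ≡ 934
965^3 ≡ 1063
965^4 ≡ 7
965^6 ≡ 100
965^7 ≡ 1003
965^8 ≡ 49
965^9 ≡ 73
965^12 ≡ 343
965^14 ≡ 608
965^16 ≡ 255
965^18 ≡ 1037
965^21 ≡ 360
965^24 ≡ 692
965^28 ≡ 552
965^36 ≡ 223
965^42 ≡ 840
965^48 ≡ 306
965^56 ≡ 1045
965^63 ≡ 887
965^72 ≡ 371
965^84 ≡ 639
965^112 ≡ 784
965^126 ≡ 260
965^144 ≡ 297
965^168 ≡ 581
965^252 ≡ 1
The smallest such exponent is 252, so the order of 965 is 252.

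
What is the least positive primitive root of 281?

φ(281) = 281 − 1 = 280 = 2^3 · 5 · 7.
g is a primitive root iff g^(280/q) ≢ 1 (mod 281) for each prime q ∈ {2, 5, 7}.
g = 2: 2^140 ≡ 1 — hits 1, so not a primitive root.
g = 3: 3^140 ≡ 280; 3^56 ≡ 86; 3^40 ≡ 249 — none is 1, so 3 is a primitive root.
The smallest primitive root modulo 281 is 3.

3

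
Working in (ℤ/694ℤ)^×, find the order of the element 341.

173

Since 341 ∈ (Z/694Z)^×, its order divides φ(694) = φ(2)·φ(347) = 1·346 = 346 = 2 · 173.
Divisors of 346: 1, 2, 173, 346.
Test each divisor d:
341^1 ≡ 341 (mod 694)
341^2 ≡ 383 (mod 694)
341^173 ≡ 1 (mod 694) ✓
So ord_694(341) = 173.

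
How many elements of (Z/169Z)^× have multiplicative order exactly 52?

24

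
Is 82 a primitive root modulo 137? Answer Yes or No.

φ(137) = 137 − 1 = 136 = 2^3 · 17.
Test 82^(136/q) mod 137 for each prime factor q of 136:
82^68 ≡ 136 (mod 137)  [q = 2: ≢ 1 ✓]
82^8 ≡ 119 (mod 137)  [q = 17: ≢ 1 ✓]
All checks pass, so 82 has order 136 and is a primitive root modulo 137.

Yes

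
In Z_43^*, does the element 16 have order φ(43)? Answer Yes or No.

No

φ(43) = 43 − 1 = 42 = 2 · 3 · 7.
It suffices to check that the order of 16 is not a proper divisor of 42: compute 16^(42/q) for q ∈ {2, 3, 7}.
16^21 ≡ 1 (mod 43)  [q = 2: ≡ 1 ✗]
16^14 ≡ 1 (mod 43)  [q = 3: ≡ 1 ✗]
16^6 ≡ 35 (mod 43)  [q = 7: ≢ 1 ✓]
The check at q = 2 fails, so 16 generates a proper subgroup.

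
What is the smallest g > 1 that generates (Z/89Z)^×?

φ(89) = 89 − 1 = 88 = 2^3 · 11.
g is a primitive root iff g^(88/q) ≢ 1 (mod 89) for each prime q ∈ {2, 11}.
g = 2: 2^44 ≡ 1 — hits 1, so not a primitive root.
g = 3: 3^44 ≡ 88; 3^8 ≡ 64 — none is 1, so 3 is a primitive root.
The smallest primitive root modulo 89 is 3.

3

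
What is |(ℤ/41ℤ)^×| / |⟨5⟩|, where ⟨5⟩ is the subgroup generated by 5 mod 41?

The order of 5 must divide φ(41) = 41 − 1 = 40 = 2^3 · 5.
Divisors of 40: 1, 2, 4, 5, 8, 10, 20, 40.
Test each divisor d:
5^1 ≡ 5
5^2 ≡ 25
5^4 ≡ 10
5^5 ≡ 9
5^8 ≡ 18
5^10 ≡ 40
5^20 ≡ 1
Thus |⟨5⟩| = ord(5) = 20.
[(Z/41Z)^× : ⟨5⟩] = 40/20 = 2.

2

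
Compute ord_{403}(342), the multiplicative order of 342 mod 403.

6

Since 342 ∈ (Z/403Z)^×, its order divides φ(403) = φ(13·31) = (13−1)·(31−1) = 12·30 = 360 = 2^3 · 3^2 · 5.
Divisors of 360: 1, 2, 3, 4, 5, 6, 8, 9, 10, 12, 15, 18, 20, 24, 30, 36, 40, 45, 60, 72, 90, 120, 180, 360.
Evaluate successive powers at the divisors of 360:
342^1 ≡ 342 (mod 403)
342^2 ≡ 94 (mod 403)
342^3 ≡ 311 (mod 403)
342^4 ≡ 373 (mod 403)
342^5 ≡ 218 (mod 403)
342^6 ≡ 1 (mod 403) ✓
So ord_403(342) = 6.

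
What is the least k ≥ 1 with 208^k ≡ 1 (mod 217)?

30

The order of 208 must divide φ(217) = φ(7·31) = (7−1)·(31−1) = 6·30 = 180 = 2^2 · 3^2 · 5.
Divisors of 180: 1, 2, 3, 4, 5, 6, 9, 10, 12, 15, 18, 20, 30, 36, 45, 60, 90, 180.
Evaluate successive powers at the divisors of 180:
208^1 ≡ 208 (mod 217)
208^2 ≡ 81 (mod 217)
208^3 ≡ 139 (mod 217)
208^4 ≡ 51 (mod 217)
208^5 ≡ 192 (mod 217)
208^6 ≡ 8 (mod 217)
208^9 ≡ 27 (mod 217)
208^10 ≡ 191 (mod 217)
208^12 ≡ 64 (mod 217)
208^15 ≡ 216 (mod 217)
208^18 ≡ 78 (mod 217)
208^20 ≡ 25 (mod 217)
208^30 ≡ 1 (mod 217) ✓
Hence ord(208) = 30.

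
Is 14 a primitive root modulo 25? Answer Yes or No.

No

φ(25) = φ(5^2) = 5·(5−1) = 20 = 2^2 · 5.
An element g generates (Z/25Z)^× iff g^(20/q) ≢ 1 (mod 25) for each prime q ∈ {2, 5}.
14^10 ≡ 1 (mod 25)  [q = 2: ≡ 1 ✗]
14^4 ≡ 16 (mod 25)  [q = 5: ≢ 1 ✓]
Since 14^10 ≡ 1, the order of 14 divides 10 < 20, so 14 is not a primitive root.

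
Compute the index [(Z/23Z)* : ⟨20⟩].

1

By Lagrange's theorem, ord_23(20) divides φ(23) = 23 − 1 = 22 = 2 · 11.
Divisors of 22: 1, 2, 11, 22.
Evaluate successive powers at the divisors of 22:
20^1 ≡ 20 (mod 23)
20^2 ≡ 9 (mod 23)
20^11 ≡ 22 (mod 23)
20^22 ≡ 1 (mod 23) ✓
Thus |⟨20⟩| = ord(20) = 22.
Index = |(Z/23Z)^×| / |⟨20⟩| = 22 / 22 = 1.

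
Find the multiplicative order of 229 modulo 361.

Since 229 ∈ (Z/361Z)^×, its order divides φ(361) = φ(19^2) = 19·(19−1) = 342 = 2 · 3^2 · 19.
Divisors of 342: 1, 2, 3, 6, 9, 18, 19, 38, 57, 114, 171, 342.
Check 229^d mod 361 for each divisor in increasing order:
229^1 ≡ 229 (mod 361)
229^2 ≡ 96 (mod 361)
229^3 ≡ 324 (mod 361)
229^6 ≡ 286 (mod 361)
229^9 ≡ 248 (mod 361)
229^18 ≡ 134 (mod 361)
229^19 ≡ 1 (mod 361) ✓
Hence ord(229) = 19.

19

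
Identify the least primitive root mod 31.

3

φ(31) = 31 − 1 = 30 = 2 · 3 · 5.
Test candidates g = 2, 3, … against the prime factors q ∈ {2, 3, 5} of φ(31): g is a generator iff g^(30/q) ≢ 1 for every such q.
g = 2: 2^15 ≡ 1 — hits 1, so not a primitive root.
g = 3: 3^15 ≡ 30; 3^10 ≡ 25; 3^6 ≡ 16 — none is 1, so 3 is a primitive root.
The smallest primitive root modulo 31 is 3.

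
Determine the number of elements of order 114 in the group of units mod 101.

0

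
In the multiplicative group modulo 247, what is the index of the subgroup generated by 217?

36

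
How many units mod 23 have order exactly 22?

φ(23) = 23 − 1 = 22 = 2 · 11.
Since (Z/23Z)^× is cyclic of order 22, the number of elements of order d is φ(d) when d | 22 and 0 otherwise.
22 = 2 · 11 divides 22, and φ(22) = 10.

10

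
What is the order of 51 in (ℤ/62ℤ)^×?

ord(51) | φ(62) = φ(2)·φ(31) = 1·30 = 30 = 2 · 3 · 5.
Divisors of 30: 1, 2, 3, 5, 6, 10, 15, 30.
Test each divisor d:
51^1 ≡ 51 (mod 62)
51^2 ≡ 59 (mod 62)
51^3 ≡ 33 (mod 62)
51^5 ≡ 25 (mod 62)
51^6 ≡ 35 (mod 62)
51^10 ≡ 5 (mod 62)
51^15 ≡ 1 (mod 62) ✓
Hence ord(51) = 15.

15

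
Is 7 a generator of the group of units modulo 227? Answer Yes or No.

φ(227) = 227 − 1 = 226 = 2 · 113.
An element g generates (Z/227Z)^× iff g^(226/q) ≢ 1 (mod 227) for each prime q ∈ {2, 113}.
7^113 ≡ 1 (mod 227)  [q = 2: ≡ 1 ✗]
7^2 ≡ 49 (mod 227)  [q = 113: ≢ 1 ✓]
Since 7^113 ≡ 1, the order of 7 divides 113 < 226, so 7 is not a primitive root.

No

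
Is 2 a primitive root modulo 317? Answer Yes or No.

Yes

φ(317) = 317 − 1 = 316 = 2^2 · 79.
2 is a primitive root mod 317 iff 2^(φ(317)/q) ≢ 1 for every prime q | φ(317), i.e. q ∈ {2, 79}.
2^158 ≡ 316 (mod 317)  [q = 2: ≢ 1 ✓]
2^4 ≡ 16 (mod 317)  [q = 79: ≢ 1 ✓]
None equal 1, so ord_317(2) = 316: 2 is a primitive root.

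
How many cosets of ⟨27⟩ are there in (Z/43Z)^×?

The order of 27 must divide φ(43) = 43 − 1 = 42 = 2 · 3 · 7.
Divisors of 42: 1, 2, 3, 6, 7, 14, 21, 42.
Test each divisor d:
27^1 ≡ 27 (mod 43)
27^2 ≡ 41 (mod 43)
27^3 ≡ 32 (mod 43)
27^6 ≡ 35 (mod 43)
27^7 ≡ 42 (mod 43)
27^14 ≡ 1 (mod 43) ✓
The order of 27 is 14, so the subgroup it generates has 14 elements.
Index = |(Z/43Z)^×| / |⟨27⟩| = 42 / 14 = 3.

3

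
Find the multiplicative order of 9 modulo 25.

10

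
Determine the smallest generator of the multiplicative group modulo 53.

2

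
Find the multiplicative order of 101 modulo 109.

ord(101) | φ(109) = 109 − 1 = 108 = 2^2 · 3^3.
Divisors of 108: 1, 2, 3, 4, 6, 9, 12, 18, 27, 36, 54, 108.
Test each divisor d:
101^1 ≡ 101 (mod 109)
101^2 ≡ 64 (mod 109)
101^3 ≡ 33 (mod 109)
101^4 ≡ 63 (mod 109)
101^6 ≡ 108 (mod 109)
101^9 ≡ 76 (mod 109)
101^12 ≡ 1 (mod 109) ✓
The smallest such exponent is 12, so the order of 101 is 12.

12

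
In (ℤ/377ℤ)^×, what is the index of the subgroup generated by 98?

4

ord(98) | φ(377) = φ(13·29) = (13−1)·(29−1) = 12·28 = 336 = 2^4 · 3 · 7.
Divisors of 336: 1, 2, 3, 4, 6, 7, 8, 12, 14, 16, 21, 24, 28, 42, 48, 56, 84, 112, 168, 336.
Test each divisor d:
98^1 ≡ 98 (mod 377)
98^2 ≡ 179 (mod 377)
98^3 ≡ 200 (mod 377)
98^4 ≡ 373 (mod 377)
98^6 ≡ 38 (mod 377)
98^7 ≡ 331 (mod 377)
98^8 ≡ 16 (mod 377)
98^12 ≡ 313 (mod 377)
98^14 ≡ 231 (mod 377)
98^16 ≡ 256 (mod 377)
98^21 ≡ 307 (mod 377)
98^24 ≡ 326 (mod 377)
98^28 ≡ 204 (mod 377)
98^42 ≡ 376 (mod 377)
98^48 ≡ 339 (mod 377)
98^56 ≡ 146 (mod 377)
98^84 ≡ 1 (mod 377) ✓
Thus |⟨98⟩| = ord(98) = 84.
[(Z/377Z)^× : ⟨98⟩] = 336/84 = 4.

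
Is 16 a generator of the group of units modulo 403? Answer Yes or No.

403 = 13 · 31 is a product of two distinct odd primes, so (Z/403Z)^× ≅ (Z/13Z)^× × (Z/31Z)^× is not cyclic.
No primitive root modulo 403 exists; in particular 16 is not one.

No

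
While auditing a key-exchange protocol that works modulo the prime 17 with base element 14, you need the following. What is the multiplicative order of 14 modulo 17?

16

The order of 14 must divide φ(17) = 17 − 1 = 16 = 2^4.
Divisors of 16: 1, 2, 4, 8, 16.
Test each divisor d:
14^1 ≡ 14
14^2 ≡ 9
14^4 ≡ 13
14^8 ≡ 16
14^16 ≡ 1
Hence ord(14) = 16.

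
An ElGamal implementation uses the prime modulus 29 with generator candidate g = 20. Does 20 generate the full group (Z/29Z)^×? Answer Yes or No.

φ(29) = 29 − 1 = 28 = 2^2 · 7.
20 is a primitive root mod 29 iff 20^(φ(29)/q) ≢ 1 for every prime q | φ(29), i.e. q ∈ {2, 7}.
20^14 ≡ 1 (mod 29)  [q = 2: ≡ 1 ✗]
20^4 ≡ 7 (mod 29)  [q = 7: ≢ 1 ✓]
Since 20^14 ≡ 1, the order of 20 divides 14 < 28, so 20 is not a primitive root.

No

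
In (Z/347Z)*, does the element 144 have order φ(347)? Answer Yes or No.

φ(347) = 347 − 1 = 346 = 2 · 173.
144 is a primitive root mod 347 iff 144^(φ(347)/q) ≢ 1 for every prime q | φ(347), i.e. q ∈ {2, 173}.
144^173 ≡ 1 (mod 347)  [q = 2: ≡ 1 ✗]
144^2 ≡ 263 (mod 347)  [q = 173: ≢ 1 ✓]
144^173 ≡ 1 shows ord(144) | 173, strictly less than φ(347); not a primitive root.

No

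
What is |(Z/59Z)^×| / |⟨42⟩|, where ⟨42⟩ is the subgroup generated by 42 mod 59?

1

ord(42) | φ(59) = 59 − 1 = 58 = 2 · 29.
Divisors of 58: 1, 2, 29, 58.
Compute 42^d (mod 59) for the divisors d until we hit 1:
42^1 ≡ 42 (mod 59)
42^2 ≡ 53 (mod 59)
42^29 ≡ 58 (mod 59)
42^58 ≡ 1 (mod 59) ✓
So ord_59(42) = 58, hence |⟨42⟩| = 58.
[(Z/59Z)^× : ⟨42⟩] = 58/58 = 1.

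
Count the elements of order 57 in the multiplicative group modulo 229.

36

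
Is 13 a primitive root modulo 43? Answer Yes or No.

φ(43) = 43 − 1 = 42 = 2 · 3 · 7.
It suffices to check that the order of 13 is not a proper divisor of 42: compute 13^(42/q) for q ∈ {2, 3, 7}.
13^21 ≡ 1 (mod 43)  [q = 2: ≡ 1 ✗]
13^14 ≡ 6 (mod 43)  [q = 3: ≢ 1 ✓]
13^6 ≡ 16 (mod 43)  [q = 7: ≢ 1 ✓]
Since 13^21 ≡ 1, the order of 13 divides 21 < 42, so 13 is not a primitive root.

No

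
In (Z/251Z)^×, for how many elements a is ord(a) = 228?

φ(251) = 251 − 1 = 250 = 2 · 5^3.
Since (Z/251Z)^× is cyclic of order 250, the number of elements of order d is φ(d) when d | 250 and 0 otherwise.
228 does not divide 250, so no element of (Z/251Z)^× has order 228.

0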